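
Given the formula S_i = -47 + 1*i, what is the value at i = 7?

S_7 = -47 + 1*7 = -47 + 7 = -40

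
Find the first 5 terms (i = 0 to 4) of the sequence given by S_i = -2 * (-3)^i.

This is a geometric sequence.
i=0: S_0 = -2 * (-3)^0 = -2
i=1: S_1 = -2 * (-3)^1 = 6
i=2: S_2 = -2 * (-3)^2 = -18
i=3: S_3 = -2 * (-3)^3 = 54
i=4: S_4 = -2 * (-3)^4 = -162
The first 5 terms are: [-2, 6, -18, 54, -162]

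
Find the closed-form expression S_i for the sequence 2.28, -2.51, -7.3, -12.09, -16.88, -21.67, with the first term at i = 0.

Check differences: -2.51 - 2.28 = -4.79
-7.3 - -2.51 = -4.79
Common difference d = -4.79.
First term a = 2.28.
Formula: S_i = 2.28 - 4.79*i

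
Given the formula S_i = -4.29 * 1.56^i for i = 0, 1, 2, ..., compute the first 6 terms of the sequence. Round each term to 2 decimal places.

This is a geometric sequence.
i=0: S_0 = -4.29 * 1.56^0 = -4.29
i=1: S_1 = -4.29 * 1.56^1 ≈ -6.69
i=2: S_2 = -4.29 * 1.56^2 ≈ -10.44
i=3: S_3 = -4.29 * 1.56^3 ≈ -16.29
i=4: S_4 = -4.29 * 1.56^4 ≈ -25.41
i=5: S_5 = -4.29 * 1.56^5 ≈ -39.64
The first 6 terms are: [-4.29, -6.69, -10.44, -16.29, -25.41, -39.64]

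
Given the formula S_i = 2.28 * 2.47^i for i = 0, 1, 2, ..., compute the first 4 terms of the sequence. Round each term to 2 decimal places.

This is a geometric sequence.
i=0: S_0 = 2.28 * 2.47^0 = 2.28
i=1: S_1 = 2.28 * 2.47^1 ≈ 5.63
i=2: S_2 = 2.28 * 2.47^2 ≈ 13.91
i=3: S_3 = 2.28 * 2.47^3 ≈ 34.36
The first 4 terms are: [2.28, 5.63, 13.91, 34.36]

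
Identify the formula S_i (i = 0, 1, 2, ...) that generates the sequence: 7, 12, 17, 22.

Check differences: 12 - 7 = 5
17 - 12 = 5
Common difference d = 5.
First term a = 7.
Formula: S_i = 7 + 5*i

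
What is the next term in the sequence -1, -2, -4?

Ratios: -2 / -1 = 2.0
This is a geometric sequence with common ratio r = 2.
Next term = -4 * 2 = -8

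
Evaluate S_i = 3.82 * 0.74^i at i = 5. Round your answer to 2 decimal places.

S_5 = 3.82 * 0.74^5 ≈ 3.82 * 0.2219 ≈ 0.85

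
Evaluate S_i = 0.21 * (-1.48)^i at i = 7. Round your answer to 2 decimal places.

S_7 = 0.21 * (-1.48)^7 ≈ 0.21 * -15.5536 ≈ -3.27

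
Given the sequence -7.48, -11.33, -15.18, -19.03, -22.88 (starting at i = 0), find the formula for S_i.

Check differences: -11.33 - -7.48 = -3.85
-15.18 - -11.33 = -3.85
Common difference d = -3.85.
First term a = -7.48.
Formula: S_i = -7.48 - 3.85*i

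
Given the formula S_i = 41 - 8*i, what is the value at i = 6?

S_6 = 41 + -8*6 = 41 + -48 = -7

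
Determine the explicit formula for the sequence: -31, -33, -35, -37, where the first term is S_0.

Check differences: -33 - -31 = -2
-35 - -33 = -2
Common difference d = -2.
First term a = -31.
Formula: S_i = -31 - 2*i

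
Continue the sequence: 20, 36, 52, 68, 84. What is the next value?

Differences: 36 - 20 = 16
This is an arithmetic sequence with common difference d = 16.
Next term = 84 + 16 = 100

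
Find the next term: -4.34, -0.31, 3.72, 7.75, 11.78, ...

Differences: -0.31 - -4.34 = 4.03
This is an arithmetic sequence with common difference d = 4.03.
Next term = 11.78 + 4.03 = 15.81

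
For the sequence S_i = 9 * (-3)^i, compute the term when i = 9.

S_9 = 9 * (-3)^9 = 9 * -19683 = -177147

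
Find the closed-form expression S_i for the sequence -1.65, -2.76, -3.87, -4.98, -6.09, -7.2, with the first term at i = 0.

Check differences: -2.76 - -1.65 = -1.11
-3.87 - -2.76 = -1.11
Common difference d = -1.11.
First term a = -1.65.
Formula: S_i = -1.65 - 1.11*i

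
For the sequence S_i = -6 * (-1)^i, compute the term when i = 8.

S_8 = -6 * (-1)^8 = -6 * 1 = -6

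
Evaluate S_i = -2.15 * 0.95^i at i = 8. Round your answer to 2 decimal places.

S_8 = -2.15 * 0.95^8 ≈ -2.15 * 0.6634 ≈ -1.43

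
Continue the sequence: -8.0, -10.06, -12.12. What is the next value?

Differences: -10.06 - -8.0 = -2.06
This is an arithmetic sequence with common difference d = -2.06.
Next term = -12.12 + -2.06 = -14.18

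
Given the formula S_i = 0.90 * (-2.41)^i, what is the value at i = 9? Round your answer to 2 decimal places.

S_9 = 0.9 * (-2.41)^9 ≈ 0.9 * -2742.5426 ≈ -2468.29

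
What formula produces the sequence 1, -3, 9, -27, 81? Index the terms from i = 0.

Check ratios: -3 / 1 = -3.0
Common ratio r = -3.
First term a = 1.
Formula: S_i = 1 * (-3)^i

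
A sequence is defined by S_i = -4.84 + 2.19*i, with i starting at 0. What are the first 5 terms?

This is an arithmetic sequence.
i=0: S_0 = -4.84 + 2.19*0 = -4.84
i=1: S_1 = -4.84 + 2.19*1 = -2.65
i=2: S_2 = -4.84 + 2.19*2 = -0.46
i=3: S_3 = -4.84 + 2.19*3 = 1.73
i=4: S_4 = -4.84 + 2.19*4 = 3.92
The first 5 terms are: [-4.84, -2.65, -0.46, 1.73, 3.92]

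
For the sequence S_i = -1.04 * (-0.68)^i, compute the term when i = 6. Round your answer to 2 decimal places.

S_6 = -1.04 * (-0.68)^6 ≈ -1.04 * 0.0989 ≈ -0.1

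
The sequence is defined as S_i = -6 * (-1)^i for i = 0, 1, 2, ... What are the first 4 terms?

This is a geometric sequence.
i=0: S_0 = -6 * (-1)^0 = -6
i=1: S_1 = -6 * (-1)^1 = 6
i=2: S_2 = -6 * (-1)^2 = -6
i=3: S_3 = -6 * (-1)^3 = 6
The first 4 terms are: [-6, 6, -6, 6]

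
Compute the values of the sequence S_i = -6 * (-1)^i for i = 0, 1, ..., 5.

This is a geometric sequence.
i=0: S_0 = -6 * (-1)^0 = -6
i=1: S_1 = -6 * (-1)^1 = 6
i=2: S_2 = -6 * (-1)^2 = -6
i=3: S_3 = -6 * (-1)^3 = 6
i=4: S_4 = -6 * (-1)^4 = -6
i=5: S_5 = -6 * (-1)^5 = 6
The first 6 terms are: [-6, 6, -6, 6, -6, 6]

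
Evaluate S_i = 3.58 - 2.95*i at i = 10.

S_10 = 3.58 + -2.95*10 = 3.58 + -29.5 = -25.92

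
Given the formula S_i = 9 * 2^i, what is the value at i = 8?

S_8 = 9 * 2^8 = 9 * 256 = 2304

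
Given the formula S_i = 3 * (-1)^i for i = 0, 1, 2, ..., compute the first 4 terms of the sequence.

This is a geometric sequence.
i=0: S_0 = 3 * (-1)^0 = 3
i=1: S_1 = 3 * (-1)^1 = -3
i=2: S_2 = 3 * (-1)^2 = 3
i=3: S_3 = 3 * (-1)^3 = -3
The first 4 terms are: [3, -3, 3, -3]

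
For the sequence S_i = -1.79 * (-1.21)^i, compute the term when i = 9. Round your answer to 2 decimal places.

S_9 = -1.79 * (-1.21)^9 ≈ -1.79 * -5.5599 ≈ 9.95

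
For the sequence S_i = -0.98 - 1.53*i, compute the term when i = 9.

S_9 = -0.98 + -1.53*9 = -0.98 + -13.77 = -14.75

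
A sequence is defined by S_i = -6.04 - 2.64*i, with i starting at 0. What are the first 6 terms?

This is an arithmetic sequence.
i=0: S_0 = -6.04 + -2.64*0 = -6.04
i=1: S_1 = -6.04 + -2.64*1 = -8.68
i=2: S_2 = -6.04 + -2.64*2 = -11.32
i=3: S_3 = -6.04 + -2.64*3 = -13.96
i=4: S_4 = -6.04 + -2.64*4 = -16.6
i=5: S_5 = -6.04 + -2.64*5 = -19.24
The first 6 terms are: [-6.04, -8.68, -11.32, -13.96, -16.6, -19.24]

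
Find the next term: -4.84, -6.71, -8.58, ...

Differences: -6.71 - -4.84 = -1.87
This is an arithmetic sequence with common difference d = -1.87.
Next term = -8.58 + -1.87 = -10.45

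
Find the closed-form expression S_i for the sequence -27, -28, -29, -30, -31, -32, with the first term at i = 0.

Check differences: -28 - -27 = -1
-29 - -28 = -1
Common difference d = -1.
First term a = -27.
Formula: S_i = -27 - 1*i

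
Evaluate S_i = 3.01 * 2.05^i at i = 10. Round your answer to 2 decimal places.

S_10 = 3.01 * 2.05^10 ≈ 3.01 * 1310.8066 ≈ 3945.53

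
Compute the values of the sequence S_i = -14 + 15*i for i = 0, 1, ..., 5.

This is an arithmetic sequence.
i=0: S_0 = -14 + 15*0 = -14
i=1: S_1 = -14 + 15*1 = 1
i=2: S_2 = -14 + 15*2 = 16
i=3: S_3 = -14 + 15*3 = 31
i=4: S_4 = -14 + 15*4 = 46
i=5: S_5 = -14 + 15*5 = 61
The first 6 terms are: [-14, 1, 16, 31, 46, 61]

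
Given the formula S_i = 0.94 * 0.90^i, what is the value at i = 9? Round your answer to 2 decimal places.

S_9 = 0.94 * 0.9^9 ≈ 0.94 * 0.3874 ≈ 0.36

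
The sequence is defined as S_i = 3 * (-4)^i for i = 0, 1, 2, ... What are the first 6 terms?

This is a geometric sequence.
i=0: S_0 = 3 * (-4)^0 = 3
i=1: S_1 = 3 * (-4)^1 = -12
i=2: S_2 = 3 * (-4)^2 = 48
i=3: S_3 = 3 * (-4)^3 = -192
i=4: S_4 = 3 * (-4)^4 = 768
i=5: S_5 = 3 * (-4)^5 = -3072
The first 6 terms are: [3, -12, 48, -192, 768, -3072]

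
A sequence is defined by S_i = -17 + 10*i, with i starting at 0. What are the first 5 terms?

This is an arithmetic sequence.
i=0: S_0 = -17 + 10*0 = -17
i=1: S_1 = -17 + 10*1 = -7
i=2: S_2 = -17 + 10*2 = 3
i=3: S_3 = -17 + 10*3 = 13
i=4: S_4 = -17 + 10*4 = 23
The first 5 terms are: [-17, -7, 3, 13, 23]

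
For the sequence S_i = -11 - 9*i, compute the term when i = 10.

S_10 = -11 + -9*10 = -11 + -90 = -101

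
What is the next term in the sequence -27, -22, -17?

Differences: -22 - -27 = 5
This is an arithmetic sequence with common difference d = 5.
Next term = -17 + 5 = -12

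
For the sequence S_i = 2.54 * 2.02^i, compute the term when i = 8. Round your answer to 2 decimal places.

S_8 = 2.54 * 2.02^8 ≈ 2.54 * 277.2113 ≈ 704.12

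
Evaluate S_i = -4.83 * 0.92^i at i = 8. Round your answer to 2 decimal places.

S_8 = -4.83 * 0.92^8 ≈ -4.83 * 0.5132 ≈ -2.48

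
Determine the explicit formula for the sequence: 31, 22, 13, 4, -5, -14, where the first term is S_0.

Check differences: 22 - 31 = -9
13 - 22 = -9
Common difference d = -9.
First term a = 31.
Formula: S_i = 31 - 9*i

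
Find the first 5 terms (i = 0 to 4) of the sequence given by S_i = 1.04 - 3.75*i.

This is an arithmetic sequence.
i=0: S_0 = 1.04 + -3.75*0 = 1.04
i=1: S_1 = 1.04 + -3.75*1 = -2.71
i=2: S_2 = 1.04 + -3.75*2 = -6.46
i=3: S_3 = 1.04 + -3.75*3 = -10.21
i=4: S_4 = 1.04 + -3.75*4 = -13.96
The first 5 terms are: [1.04, -2.71, -6.46, -10.21, -13.96]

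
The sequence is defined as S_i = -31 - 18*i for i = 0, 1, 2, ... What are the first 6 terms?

This is an arithmetic sequence.
i=0: S_0 = -31 + -18*0 = -31
i=1: S_1 = -31 + -18*1 = -49
i=2: S_2 = -31 + -18*2 = -67
i=3: S_3 = -31 + -18*3 = -85
i=4: S_4 = -31 + -18*4 = -103
i=5: S_5 = -31 + -18*5 = -121
The first 6 terms are: [-31, -49, -67, -85, -103, -121]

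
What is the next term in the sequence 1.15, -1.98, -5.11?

Differences: -1.98 - 1.15 = -3.13
This is an arithmetic sequence with common difference d = -3.13.
Next term = -5.11 + -3.13 = -8.24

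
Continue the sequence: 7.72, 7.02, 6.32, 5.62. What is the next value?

Differences: 7.02 - 7.72 = -0.7
This is an arithmetic sequence with common difference d = -0.7.
Next term = 5.62 + -0.7 = 4.92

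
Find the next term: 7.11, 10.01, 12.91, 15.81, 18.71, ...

Differences: 10.01 - 7.11 = 2.9
This is an arithmetic sequence with common difference d = 2.9.
Next term = 18.71 + 2.9 = 21.61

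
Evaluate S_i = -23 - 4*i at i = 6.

S_6 = -23 + -4*6 = -23 + -24 = -47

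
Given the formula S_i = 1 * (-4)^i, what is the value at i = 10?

S_10 = 1 * (-4)^10 = 1 * 1048576 = 1048576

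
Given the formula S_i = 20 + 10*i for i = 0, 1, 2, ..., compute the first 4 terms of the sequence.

This is an arithmetic sequence.
i=0: S_0 = 20 + 10*0 = 20
i=1: S_1 = 20 + 10*1 = 30
i=2: S_2 = 20 + 10*2 = 40
i=3: S_3 = 20 + 10*3 = 50
The first 4 terms are: [20, 30, 40, 50]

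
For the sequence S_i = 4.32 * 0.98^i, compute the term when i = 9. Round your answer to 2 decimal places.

S_9 = 4.32 * 0.98^9 ≈ 4.32 * 0.8337 ≈ 3.6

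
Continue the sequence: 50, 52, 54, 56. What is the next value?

Differences: 52 - 50 = 2
This is an arithmetic sequence with common difference d = 2.
Next term = 56 + 2 = 58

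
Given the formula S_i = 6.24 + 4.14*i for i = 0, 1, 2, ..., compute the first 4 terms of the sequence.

This is an arithmetic sequence.
i=0: S_0 = 6.24 + 4.14*0 = 6.24
i=1: S_1 = 6.24 + 4.14*1 = 10.38
i=2: S_2 = 6.24 + 4.14*2 = 14.52
i=3: S_3 = 6.24 + 4.14*3 = 18.66
The first 4 terms are: [6.24, 10.38, 14.52, 18.66]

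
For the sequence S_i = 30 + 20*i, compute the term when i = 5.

S_5 = 30 + 20*5 = 30 + 100 = 130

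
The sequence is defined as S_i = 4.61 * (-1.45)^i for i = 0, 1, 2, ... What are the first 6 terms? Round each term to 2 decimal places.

This is a geometric sequence.
i=0: S_0 = 4.61 * (-1.45)^0 = 4.61
i=1: S_1 = 4.61 * (-1.45)^1 ≈ -6.68
i=2: S_2 = 4.61 * (-1.45)^2 ≈ 9.69
i=3: S_3 = 4.61 * (-1.45)^3 ≈ -14.05
i=4: S_4 = 4.61 * (-1.45)^4 ≈ 20.38
i=5: S_5 = 4.61 * (-1.45)^5 ≈ -29.55
The first 6 terms are: [4.61, -6.68, 9.69, -14.05, 20.38, -29.55]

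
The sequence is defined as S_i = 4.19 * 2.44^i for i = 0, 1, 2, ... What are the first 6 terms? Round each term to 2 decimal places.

This is a geometric sequence.
i=0: S_0 = 4.19 * 2.44^0 = 4.19
i=1: S_1 = 4.19 * 2.44^1 ≈ 10.22
i=2: S_2 = 4.19 * 2.44^2 ≈ 24.95
i=3: S_3 = 4.19 * 2.44^3 ≈ 60.87
i=4: S_4 = 4.19 * 2.44^4 ≈ 148.52
i=5: S_5 = 4.19 * 2.44^5 ≈ 362.38
The first 6 terms are: [4.19, 10.22, 24.95, 60.87, 148.52, 362.38]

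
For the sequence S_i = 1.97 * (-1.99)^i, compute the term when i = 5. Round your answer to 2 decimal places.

S_5 = 1.97 * (-1.99)^5 ≈ 1.97 * -31.208 ≈ -61.48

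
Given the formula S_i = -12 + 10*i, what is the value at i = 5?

S_5 = -12 + 10*5 = -12 + 50 = 38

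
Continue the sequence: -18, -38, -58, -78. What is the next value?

Differences: -38 - -18 = -20
This is an arithmetic sequence with common difference d = -20.
Next term = -78 + -20 = -98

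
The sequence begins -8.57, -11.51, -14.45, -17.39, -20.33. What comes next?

Differences: -11.51 - -8.57 = -2.94
This is an arithmetic sequence with common difference d = -2.94.
Next term = -20.33 + -2.94 = -23.27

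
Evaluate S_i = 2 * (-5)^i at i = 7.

S_7 = 2 * (-5)^7 = 2 * -78125 = -156250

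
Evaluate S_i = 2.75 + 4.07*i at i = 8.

S_8 = 2.75 + 4.07*8 = 2.75 + 32.56 = 35.31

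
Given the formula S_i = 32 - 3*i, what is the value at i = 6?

S_6 = 32 + -3*6 = 32 + -18 = 14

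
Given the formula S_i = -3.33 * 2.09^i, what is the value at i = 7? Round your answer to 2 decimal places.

S_7 = -3.33 * 2.09^7 ≈ -3.33 * 174.1903 ≈ -580.05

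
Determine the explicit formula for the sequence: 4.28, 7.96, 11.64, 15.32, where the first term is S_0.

Check differences: 7.96 - 4.28 = 3.68
11.64 - 7.96 = 3.68
Common difference d = 3.68.
First term a = 4.28.
Formula: S_i = 4.28 + 3.68*i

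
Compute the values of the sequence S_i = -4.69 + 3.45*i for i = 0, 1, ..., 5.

This is an arithmetic sequence.
i=0: S_0 = -4.69 + 3.45*0 = -4.69
i=1: S_1 = -4.69 + 3.45*1 = -1.24
i=2: S_2 = -4.69 + 3.45*2 = 2.21
i=3: S_3 = -4.69 + 3.45*3 = 5.66
i=4: S_4 = -4.69 + 3.45*4 = 9.11
i=5: S_5 = -4.69 + 3.45*5 = 12.56
The first 6 terms are: [-4.69, -1.24, 2.21, 5.66, 9.11, 12.56]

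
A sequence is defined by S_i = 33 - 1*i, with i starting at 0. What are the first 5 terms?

This is an arithmetic sequence.
i=0: S_0 = 33 + -1*0 = 33
i=1: S_1 = 33 + -1*1 = 32
i=2: S_2 = 33 + -1*2 = 31
i=3: S_3 = 33 + -1*3 = 30
i=4: S_4 = 33 + -1*4 = 29
The first 5 terms are: [33, 32, 31, 30, 29]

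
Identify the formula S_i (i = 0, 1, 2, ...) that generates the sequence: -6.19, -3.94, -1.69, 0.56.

Check differences: -3.94 - -6.19 = 2.25
-1.69 - -3.94 = 2.25
Common difference d = 2.25.
First term a = -6.19.
Formula: S_i = -6.19 + 2.25*i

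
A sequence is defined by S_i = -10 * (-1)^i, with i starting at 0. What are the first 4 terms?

This is a geometric sequence.
i=0: S_0 = -10 * (-1)^0 = -10
i=1: S_1 = -10 * (-1)^1 = 10
i=2: S_2 = -10 * (-1)^2 = -10
i=3: S_3 = -10 * (-1)^3 = 10
The first 4 terms are: [-10, 10, -10, 10]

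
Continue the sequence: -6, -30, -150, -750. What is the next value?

Ratios: -30 / -6 = 5.0
This is a geometric sequence with common ratio r = 5.
Next term = -750 * 5 = -3750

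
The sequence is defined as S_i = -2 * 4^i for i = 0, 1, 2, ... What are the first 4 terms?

This is a geometric sequence.
i=0: S_0 = -2 * 4^0 = -2
i=1: S_1 = -2 * 4^1 = -8
i=2: S_2 = -2 * 4^2 = -32
i=3: S_3 = -2 * 4^3 = -128
The first 4 terms are: [-2, -8, -32, -128]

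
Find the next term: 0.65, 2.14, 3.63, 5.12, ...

Differences: 2.14 - 0.65 = 1.49
This is an arithmetic sequence with common difference d = 1.49.
Next term = 5.12 + 1.49 = 6.61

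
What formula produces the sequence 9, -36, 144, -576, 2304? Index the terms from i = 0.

Check ratios: -36 / 9 = -4.0
Common ratio r = -4.
First term a = 9.
Formula: S_i = 9 * (-4)^i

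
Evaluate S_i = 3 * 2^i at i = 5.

S_5 = 3 * 2^5 = 3 * 32 = 96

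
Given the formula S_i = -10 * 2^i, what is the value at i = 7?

S_7 = -10 * 2^7 = -10 * 128 = -1280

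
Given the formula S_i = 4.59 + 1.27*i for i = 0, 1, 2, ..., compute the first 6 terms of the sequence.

This is an arithmetic sequence.
i=0: S_0 = 4.59 + 1.27*0 = 4.59
i=1: S_1 = 4.59 + 1.27*1 = 5.86
i=2: S_2 = 4.59 + 1.27*2 = 7.13
i=3: S_3 = 4.59 + 1.27*3 = 8.4
i=4: S_4 = 4.59 + 1.27*4 = 9.67
i=5: S_5 = 4.59 + 1.27*5 = 10.94
The first 6 terms are: [4.59, 5.86, 7.13, 8.4, 9.67, 10.94]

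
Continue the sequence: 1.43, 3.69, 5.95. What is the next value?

Differences: 3.69 - 1.43 = 2.26
This is an arithmetic sequence with common difference d = 2.26.
Next term = 5.95 + 2.26 = 8.21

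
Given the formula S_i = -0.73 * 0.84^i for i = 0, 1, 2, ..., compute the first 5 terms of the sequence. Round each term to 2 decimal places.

This is a geometric sequence.
i=0: S_0 = -0.73 * 0.84^0 = -0.73
i=1: S_1 = -0.73 * 0.84^1 ≈ -0.61
i=2: S_2 = -0.73 * 0.84^2 ≈ -0.52
i=3: S_3 = -0.73 * 0.84^3 ≈ -0.43
i=4: S_4 = -0.73 * 0.84^4 ≈ -0.36
The first 5 terms are: [-0.73, -0.61, -0.52, -0.43, -0.36]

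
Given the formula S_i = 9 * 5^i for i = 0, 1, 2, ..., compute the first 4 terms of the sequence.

This is a geometric sequence.
i=0: S_0 = 9 * 5^0 = 9
i=1: S_1 = 9 * 5^1 = 45
i=2: S_2 = 9 * 5^2 = 225
i=3: S_3 = 9 * 5^3 = 1125
The first 4 terms are: [9, 45, 225, 1125]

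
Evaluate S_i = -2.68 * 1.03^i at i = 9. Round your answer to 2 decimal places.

S_9 = -2.68 * 1.03^9 ≈ -2.68 * 1.3048 ≈ -3.5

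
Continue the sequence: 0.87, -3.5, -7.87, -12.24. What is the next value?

Differences: -3.5 - 0.87 = -4.37
This is an arithmetic sequence with common difference d = -4.37.
Next term = -12.24 + -4.37 = -16.61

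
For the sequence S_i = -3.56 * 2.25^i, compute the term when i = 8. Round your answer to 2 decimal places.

S_8 = -3.56 * 2.25^8 ≈ -3.56 * 656.8408 ≈ -2338.35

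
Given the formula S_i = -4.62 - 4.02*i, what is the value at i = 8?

S_8 = -4.62 + -4.02*8 = -4.62 + -32.16 = -36.78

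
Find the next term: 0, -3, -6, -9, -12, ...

Differences: -3 - 0 = -3
This is an arithmetic sequence with common difference d = -3.
Next term = -12 + -3 = -15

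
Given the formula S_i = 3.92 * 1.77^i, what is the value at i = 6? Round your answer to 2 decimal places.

S_6 = 3.92 * 1.77^6 ≈ 3.92 * 30.7496 ≈ 120.54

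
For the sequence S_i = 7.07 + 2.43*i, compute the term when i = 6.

S_6 = 7.07 + 2.43*6 = 7.07 + 14.58 = 21.65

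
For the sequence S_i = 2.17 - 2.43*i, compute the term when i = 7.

S_7 = 2.17 + -2.43*7 = 2.17 + -17.01 = -14.84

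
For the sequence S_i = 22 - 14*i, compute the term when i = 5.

S_5 = 22 + -14*5 = 22 + -70 = -48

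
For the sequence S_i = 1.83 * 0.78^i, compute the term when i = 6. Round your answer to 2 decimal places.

S_6 = 1.83 * 0.78^6 ≈ 1.83 * 0.2252 ≈ 0.41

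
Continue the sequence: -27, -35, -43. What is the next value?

Differences: -35 - -27 = -8
This is an arithmetic sequence with common difference d = -8.
Next term = -43 + -8 = -51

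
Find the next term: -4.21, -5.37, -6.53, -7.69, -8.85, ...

Differences: -5.37 - -4.21 = -1.16
This is an arithmetic sequence with common difference d = -1.16.
Next term = -8.85 + -1.16 = -10.01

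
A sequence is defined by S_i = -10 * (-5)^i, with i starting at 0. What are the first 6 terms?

This is a geometric sequence.
i=0: S_0 = -10 * (-5)^0 = -10
i=1: S_1 = -10 * (-5)^1 = 50
i=2: S_2 = -10 * (-5)^2 = -250
i=3: S_3 = -10 * (-5)^3 = 1250
i=4: S_4 = -10 * (-5)^4 = -6250
i=5: S_5 = -10 * (-5)^5 = 31250
The first 6 terms are: [-10, 50, -250, 1250, -6250, 31250]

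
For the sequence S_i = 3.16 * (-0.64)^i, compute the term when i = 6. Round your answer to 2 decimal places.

S_6 = 3.16 * (-0.64)^6 ≈ 3.16 * 0.0687 ≈ 0.22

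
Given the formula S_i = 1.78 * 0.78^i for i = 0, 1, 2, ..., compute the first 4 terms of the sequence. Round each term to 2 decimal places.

This is a geometric sequence.
i=0: S_0 = 1.78 * 0.78^0 = 1.78
i=1: S_1 = 1.78 * 0.78^1 ≈ 1.39
i=2: S_2 = 1.78 * 0.78^2 ≈ 1.08
i=3: S_3 = 1.78 * 0.78^3 ≈ 0.84
The first 4 terms are: [1.78, 1.39, 1.08, 0.84]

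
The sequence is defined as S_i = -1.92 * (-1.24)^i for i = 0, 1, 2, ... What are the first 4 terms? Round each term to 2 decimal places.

This is a geometric sequence.
i=0: S_0 = -1.92 * (-1.24)^0 = -1.92
i=1: S_1 = -1.92 * (-1.24)^1 ≈ 2.38
i=2: S_2 = -1.92 * (-1.24)^2 ≈ -2.95
i=3: S_3 = -1.92 * (-1.24)^3 ≈ 3.66
The first 4 terms are: [-1.92, 2.38, -2.95, 3.66]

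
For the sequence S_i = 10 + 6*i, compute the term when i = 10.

S_10 = 10 + 6*10 = 10 + 60 = 70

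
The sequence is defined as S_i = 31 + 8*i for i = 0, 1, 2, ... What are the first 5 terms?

This is an arithmetic sequence.
i=0: S_0 = 31 + 8*0 = 31
i=1: S_1 = 31 + 8*1 = 39
i=2: S_2 = 31 + 8*2 = 47
i=3: S_3 = 31 + 8*3 = 55
i=4: S_4 = 31 + 8*4 = 63
The first 5 terms are: [31, 39, 47, 55, 63]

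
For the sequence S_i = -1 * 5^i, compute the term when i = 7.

S_7 = -1 * 5^7 = -1 * 78125 = -78125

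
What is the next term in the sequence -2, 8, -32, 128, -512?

Ratios: 8 / -2 = -4.0
This is a geometric sequence with common ratio r = -4.
Next term = -512 * -4 = 2048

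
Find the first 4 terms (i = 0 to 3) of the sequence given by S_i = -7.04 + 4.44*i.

This is an arithmetic sequence.
i=0: S_0 = -7.04 + 4.44*0 = -7.04
i=1: S_1 = -7.04 + 4.44*1 = -2.6
i=2: S_2 = -7.04 + 4.44*2 = 1.84
i=3: S_3 = -7.04 + 4.44*3 = 6.28
The first 4 terms are: [-7.04, -2.6, 1.84, 6.28]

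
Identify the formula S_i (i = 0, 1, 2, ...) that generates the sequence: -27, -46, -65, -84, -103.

Check differences: -46 - -27 = -19
-65 - -46 = -19
Common difference d = -19.
First term a = -27.
Formula: S_i = -27 - 19*i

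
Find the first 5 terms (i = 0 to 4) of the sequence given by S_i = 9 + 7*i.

This is an arithmetic sequence.
i=0: S_0 = 9 + 7*0 = 9
i=1: S_1 = 9 + 7*1 = 16
i=2: S_2 = 9 + 7*2 = 23
i=3: S_3 = 9 + 7*3 = 30
i=4: S_4 = 9 + 7*4 = 37
The first 5 terms are: [9, 16, 23, 30, 37]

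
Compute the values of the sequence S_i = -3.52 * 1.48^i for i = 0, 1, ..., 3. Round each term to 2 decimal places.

This is a geometric sequence.
i=0: S_0 = -3.52 * 1.48^0 = -3.52
i=1: S_1 = -3.52 * 1.48^1 ≈ -5.21
i=2: S_2 = -3.52 * 1.48^2 ≈ -7.71
i=3: S_3 = -3.52 * 1.48^3 ≈ -11.41
The first 4 terms are: [-3.52, -5.21, -7.71, -11.41]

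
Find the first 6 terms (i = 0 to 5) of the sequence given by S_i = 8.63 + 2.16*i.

This is an arithmetic sequence.
i=0: S_0 = 8.63 + 2.16*0 = 8.63
i=1: S_1 = 8.63 + 2.16*1 = 10.79
i=2: S_2 = 8.63 + 2.16*2 = 12.95
i=3: S_3 = 8.63 + 2.16*3 = 15.11
i=4: S_4 = 8.63 + 2.16*4 = 17.27
i=5: S_5 = 8.63 + 2.16*5 = 19.43
The first 6 terms are: [8.63, 10.79, 12.95, 15.11, 17.27, 19.43]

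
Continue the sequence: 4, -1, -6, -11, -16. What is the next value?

Differences: -1 - 4 = -5
This is an arithmetic sequence with common difference d = -5.
Next term = -16 + -5 = -21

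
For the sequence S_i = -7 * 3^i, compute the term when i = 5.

S_5 = -7 * 3^5 = -7 * 243 = -1701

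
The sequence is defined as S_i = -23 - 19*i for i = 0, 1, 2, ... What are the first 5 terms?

This is an arithmetic sequence.
i=0: S_0 = -23 + -19*0 = -23
i=1: S_1 = -23 + -19*1 = -42
i=2: S_2 = -23 + -19*2 = -61
i=3: S_3 = -23 + -19*3 = -80
i=4: S_4 = -23 + -19*4 = -99
The first 5 terms are: [-23, -42, -61, -80, -99]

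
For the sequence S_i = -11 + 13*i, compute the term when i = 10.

S_10 = -11 + 13*10 = -11 + 130 = 119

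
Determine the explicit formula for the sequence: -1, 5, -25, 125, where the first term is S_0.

Check ratios: 5 / -1 = -5.0
Common ratio r = -5.
First term a = -1.
Formula: S_i = -1 * (-5)^i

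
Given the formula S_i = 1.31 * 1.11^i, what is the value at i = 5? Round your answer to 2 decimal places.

S_5 = 1.31 * 1.11^5 ≈ 1.31 * 1.6851 ≈ 2.21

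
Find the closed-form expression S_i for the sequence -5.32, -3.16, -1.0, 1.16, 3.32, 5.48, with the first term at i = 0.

Check differences: -3.16 - -5.32 = 2.16
-1.0 - -3.16 = 2.16
Common difference d = 2.16.
First term a = -5.32.
Formula: S_i = -5.32 + 2.16*i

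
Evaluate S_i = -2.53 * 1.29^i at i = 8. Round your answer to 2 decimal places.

S_8 = -2.53 * 1.29^8 ≈ -2.53 * 7.6686 ≈ -19.4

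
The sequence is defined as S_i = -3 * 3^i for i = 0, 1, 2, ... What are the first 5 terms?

This is a geometric sequence.
i=0: S_0 = -3 * 3^0 = -3
i=1: S_1 = -3 * 3^1 = -9
i=2: S_2 = -3 * 3^2 = -27
i=3: S_3 = -3 * 3^3 = -81
i=4: S_4 = -3 * 3^4 = -243
The first 5 terms are: [-3, -9, -27, -81, -243]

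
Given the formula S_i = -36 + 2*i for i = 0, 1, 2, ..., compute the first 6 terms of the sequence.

This is an arithmetic sequence.
i=0: S_0 = -36 + 2*0 = -36
i=1: S_1 = -36 + 2*1 = -34
i=2: S_2 = -36 + 2*2 = -32
i=3: S_3 = -36 + 2*3 = -30
i=4: S_4 = -36 + 2*4 = -28
i=5: S_5 = -36 + 2*5 = -26
The first 6 terms are: [-36, -34, -32, -30, -28, -26]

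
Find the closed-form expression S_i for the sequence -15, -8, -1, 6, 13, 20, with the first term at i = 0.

Check differences: -8 - -15 = 7
-1 - -8 = 7
Common difference d = 7.
First term a = -15.
Formula: S_i = -15 + 7*i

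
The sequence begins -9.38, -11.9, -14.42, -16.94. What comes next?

Differences: -11.9 - -9.38 = -2.52
This is an arithmetic sequence with common difference d = -2.52.
Next term = -16.94 + -2.52 = -19.46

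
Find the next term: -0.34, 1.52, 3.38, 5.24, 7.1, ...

Differences: 1.52 - -0.34 = 1.86
This is an arithmetic sequence with common difference d = 1.86.
Next term = 7.1 + 1.86 = 8.96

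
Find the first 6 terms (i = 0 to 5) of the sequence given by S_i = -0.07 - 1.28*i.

This is an arithmetic sequence.
i=0: S_0 = -0.07 + -1.28*0 = -0.07
i=1: S_1 = -0.07 + -1.28*1 = -1.35
i=2: S_2 = -0.07 + -1.28*2 = -2.63
i=3: S_3 = -0.07 + -1.28*3 = -3.91
i=4: S_4 = -0.07 + -1.28*4 = -5.19
i=5: S_5 = -0.07 + -1.28*5 = -6.47
The first 6 terms are: [-0.07, -1.35, -2.63, -3.91, -5.19, -6.47]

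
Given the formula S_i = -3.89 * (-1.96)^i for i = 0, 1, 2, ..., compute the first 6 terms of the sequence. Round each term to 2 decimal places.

This is a geometric sequence.
i=0: S_0 = -3.89 * (-1.96)^0 = -3.89
i=1: S_1 = -3.89 * (-1.96)^1 ≈ 7.62
i=2: S_2 = -3.89 * (-1.96)^2 ≈ -14.94
i=3: S_3 = -3.89 * (-1.96)^3 ≈ 29.29
i=4: S_4 = -3.89 * (-1.96)^4 ≈ -57.41
i=5: S_5 = -3.89 * (-1.96)^5 ≈ 112.52
The first 6 terms are: [-3.89, 7.62, -14.94, 29.29, -57.41, 112.52]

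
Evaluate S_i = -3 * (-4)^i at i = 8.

S_8 = -3 * (-4)^8 = -3 * 65536 = -196608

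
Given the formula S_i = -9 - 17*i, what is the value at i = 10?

S_10 = -9 + -17*10 = -9 + -170 = -179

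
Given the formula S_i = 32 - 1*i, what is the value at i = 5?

S_5 = 32 + -1*5 = 32 + -5 = 27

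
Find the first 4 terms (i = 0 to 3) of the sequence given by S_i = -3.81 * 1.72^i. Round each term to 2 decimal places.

This is a geometric sequence.
i=0: S_0 = -3.81 * 1.72^0 = -3.81
i=1: S_1 = -3.81 * 1.72^1 ≈ -6.55
i=2: S_2 = -3.81 * 1.72^2 ≈ -11.27
i=3: S_3 = -3.81 * 1.72^3 ≈ -19.39
The first 4 terms are: [-3.81, -6.55, -11.27, -19.39]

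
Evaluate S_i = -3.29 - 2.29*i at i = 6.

S_6 = -3.29 + -2.29*6 = -3.29 + -13.74 = -17.03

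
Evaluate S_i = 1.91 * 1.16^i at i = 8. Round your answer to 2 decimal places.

S_8 = 1.91 * 1.16^8 ≈ 1.91 * 3.2784 ≈ 6.26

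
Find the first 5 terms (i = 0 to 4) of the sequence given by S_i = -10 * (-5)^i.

This is a geometric sequence.
i=0: S_0 = -10 * (-5)^0 = -10
i=1: S_1 = -10 * (-5)^1 = 50
i=2: S_2 = -10 * (-5)^2 = -250
i=3: S_3 = -10 * (-5)^3 = 1250
i=4: S_4 = -10 * (-5)^4 = -6250
The first 5 terms are: [-10, 50, -250, 1250, -6250]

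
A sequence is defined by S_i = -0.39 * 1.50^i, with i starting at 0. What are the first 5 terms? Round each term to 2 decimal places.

This is a geometric sequence.
i=0: S_0 = -0.39 * 1.5^0 = -0.39
i=1: S_1 = -0.39 * 1.5^1 ≈ -0.59
i=2: S_2 = -0.39 * 1.5^2 ≈ -0.88
i=3: S_3 = -0.39 * 1.5^3 ≈ -1.32
i=4: S_4 = -0.39 * 1.5^4 ≈ -1.97
The first 5 terms are: [-0.39, -0.59, -0.88, -1.32, -1.97]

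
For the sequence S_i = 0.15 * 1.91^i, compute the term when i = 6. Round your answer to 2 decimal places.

S_6 = 0.15 * 1.91^6 ≈ 0.15 * 48.5512 ≈ 7.28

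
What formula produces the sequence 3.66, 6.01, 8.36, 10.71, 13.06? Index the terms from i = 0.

Check differences: 6.01 - 3.66 = 2.35
8.36 - 6.01 = 2.35
Common difference d = 2.35.
First term a = 3.66.
Formula: S_i = 3.66 + 2.35*i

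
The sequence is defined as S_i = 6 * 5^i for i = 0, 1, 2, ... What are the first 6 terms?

This is a geometric sequence.
i=0: S_0 = 6 * 5^0 = 6
i=1: S_1 = 6 * 5^1 = 30
i=2: S_2 = 6 * 5^2 = 150
i=3: S_3 = 6 * 5^3 = 750
i=4: S_4 = 6 * 5^4 = 3750
i=5: S_5 = 6 * 5^5 = 18750
The first 6 terms are: [6, 30, 150, 750, 3750, 18750]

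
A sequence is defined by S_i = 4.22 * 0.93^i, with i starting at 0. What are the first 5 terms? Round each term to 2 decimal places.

This is a geometric sequence.
i=0: S_0 = 4.22 * 0.93^0 = 4.22
i=1: S_1 = 4.22 * 0.93^1 ≈ 3.92
i=2: S_2 = 4.22 * 0.93^2 ≈ 3.65
i=3: S_3 = 4.22 * 0.93^3 ≈ 3.39
i=4: S_4 = 4.22 * 0.93^4 ≈ 3.16
The first 5 terms are: [4.22, 3.92, 3.65, 3.39, 3.16]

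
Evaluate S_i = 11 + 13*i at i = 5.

S_5 = 11 + 13*5 = 11 + 65 = 76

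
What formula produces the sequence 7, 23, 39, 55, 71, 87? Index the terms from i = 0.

Check differences: 23 - 7 = 16
39 - 23 = 16
Common difference d = 16.
First term a = 7.
Formula: S_i = 7 + 16*i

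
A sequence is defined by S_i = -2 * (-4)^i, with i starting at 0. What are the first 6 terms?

This is a geometric sequence.
i=0: S_0 = -2 * (-4)^0 = -2
i=1: S_1 = -2 * (-4)^1 = 8
i=2: S_2 = -2 * (-4)^2 = -32
i=3: S_3 = -2 * (-4)^3 = 128
i=4: S_4 = -2 * (-4)^4 = -512
i=5: S_5 = -2 * (-4)^5 = 2048
The first 6 terms are: [-2, 8, -32, 128, -512, 2048]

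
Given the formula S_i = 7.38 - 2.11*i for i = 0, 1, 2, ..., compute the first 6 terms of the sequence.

This is an arithmetic sequence.
i=0: S_0 = 7.38 + -2.11*0 = 7.38
i=1: S_1 = 7.38 + -2.11*1 = 5.27
i=2: S_2 = 7.38 + -2.11*2 = 3.16
i=3: S_3 = 7.38 + -2.11*3 = 1.05
i=4: S_4 = 7.38 + -2.11*4 = -1.06
i=5: S_5 = 7.38 + -2.11*5 = -3.17
The first 6 terms are: [7.38, 5.27, 3.16, 1.05, -1.06, -3.17]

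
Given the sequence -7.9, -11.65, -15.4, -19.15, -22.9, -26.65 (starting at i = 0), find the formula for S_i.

Check differences: -11.65 - -7.9 = -3.75
-15.4 - -11.65 = -3.75
Common difference d = -3.75.
First term a = -7.9.
Formula: S_i = -7.90 - 3.75*i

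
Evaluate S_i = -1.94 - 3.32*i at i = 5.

S_5 = -1.94 + -3.32*5 = -1.94 + -16.6 = -18.54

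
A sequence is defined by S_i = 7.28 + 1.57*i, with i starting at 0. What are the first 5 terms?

This is an arithmetic sequence.
i=0: S_0 = 7.28 + 1.57*0 = 7.28
i=1: S_1 = 7.28 + 1.57*1 = 8.85
i=2: S_2 = 7.28 + 1.57*2 = 10.42
i=3: S_3 = 7.28 + 1.57*3 = 11.99
i=4: S_4 = 7.28 + 1.57*4 = 13.56
The first 5 terms are: [7.28, 8.85, 10.42, 11.99, 13.56]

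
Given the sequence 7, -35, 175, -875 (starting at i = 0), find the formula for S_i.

Check ratios: -35 / 7 = -5.0
Common ratio r = -5.
First term a = 7.
Formula: S_i = 7 * (-5)^i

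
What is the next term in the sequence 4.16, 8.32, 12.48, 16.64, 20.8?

Differences: 8.32 - 4.16 = 4.16
This is an arithmetic sequence with common difference d = 4.16.
Next term = 20.8 + 4.16 = 24.96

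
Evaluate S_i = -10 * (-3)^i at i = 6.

S_6 = -10 * (-3)^6 = -10 * 729 = -7290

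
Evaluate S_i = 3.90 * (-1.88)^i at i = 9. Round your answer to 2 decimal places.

S_9 = 3.9 * (-1.88)^9 ≈ 3.9 * -293.3733 ≈ -1144.16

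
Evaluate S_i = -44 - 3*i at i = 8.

S_8 = -44 + -3*8 = -44 + -24 = -68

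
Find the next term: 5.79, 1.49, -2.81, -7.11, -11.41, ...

Differences: 1.49 - 5.79 = -4.3
This is an arithmetic sequence with common difference d = -4.3.
Next term = -11.41 + -4.3 = -15.71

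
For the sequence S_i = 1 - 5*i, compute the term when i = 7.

S_7 = 1 + -5*7 = 1 + -35 = -34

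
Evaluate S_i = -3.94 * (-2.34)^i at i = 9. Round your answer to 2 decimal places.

S_9 = -3.94 * (-2.34)^9 ≈ -3.94 * -2103.501 ≈ 8287.79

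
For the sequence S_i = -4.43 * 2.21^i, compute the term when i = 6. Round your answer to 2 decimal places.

S_6 = -4.43 * 2.21^6 ≈ -4.43 * 116.5074 ≈ -516.13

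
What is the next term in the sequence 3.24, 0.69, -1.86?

Differences: 0.69 - 3.24 = -2.55
This is an arithmetic sequence with common difference d = -2.55.
Next term = -1.86 + -2.55 = -4.41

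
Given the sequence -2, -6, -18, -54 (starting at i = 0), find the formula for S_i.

Check ratios: -6 / -2 = 3.0
Common ratio r = 3.
First term a = -2.
Formula: S_i = -2 * 3^i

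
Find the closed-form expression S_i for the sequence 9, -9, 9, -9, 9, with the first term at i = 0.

Check ratios: -9 / 9 = -1.0
Common ratio r = -1.
First term a = 9.
Formula: S_i = 9 * (-1)^i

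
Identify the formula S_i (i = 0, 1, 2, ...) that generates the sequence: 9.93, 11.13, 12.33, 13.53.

Check differences: 11.13 - 9.93 = 1.2
12.33 - 11.13 = 1.2
Common difference d = 1.2.
First term a = 9.93.
Formula: S_i = 9.93 + 1.20*i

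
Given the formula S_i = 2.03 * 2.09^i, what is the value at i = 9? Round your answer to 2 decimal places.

S_9 = 2.03 * 2.09^9 ≈ 2.03 * 760.8807 ≈ 1544.59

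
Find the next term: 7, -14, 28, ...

Ratios: -14 / 7 = -2.0
This is a geometric sequence with common ratio r = -2.
Next term = 28 * -2 = -56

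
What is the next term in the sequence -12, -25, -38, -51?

Differences: -25 - -12 = -13
This is an arithmetic sequence with common difference d = -13.
Next term = -51 + -13 = -64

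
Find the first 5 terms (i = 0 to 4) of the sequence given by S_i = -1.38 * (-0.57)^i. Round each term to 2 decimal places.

This is a geometric sequence.
i=0: S_0 = -1.38 * (-0.57)^0 = -1.38
i=1: S_1 = -1.38 * (-0.57)^1 ≈ 0.79
i=2: S_2 = -1.38 * (-0.57)^2 ≈ -0.45
i=3: S_3 = -1.38 * (-0.57)^3 ≈ 0.26
i=4: S_4 = -1.38 * (-0.57)^4 ≈ -0.15
The first 5 terms are: [-1.38, 0.79, -0.45, 0.26, -0.15]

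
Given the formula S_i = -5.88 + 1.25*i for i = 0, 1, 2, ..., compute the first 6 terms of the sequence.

This is an arithmetic sequence.
i=0: S_0 = -5.88 + 1.25*0 = -5.88
i=1: S_1 = -5.88 + 1.25*1 = -4.63
i=2: S_2 = -5.88 + 1.25*2 = -3.38
i=3: S_3 = -5.88 + 1.25*3 = -2.13
i=4: S_4 = -5.88 + 1.25*4 = -0.88
i=5: S_5 = -5.88 + 1.25*5 = 0.37
The first 6 terms are: [-5.88, -4.63, -3.38, -2.13, -0.88, 0.37]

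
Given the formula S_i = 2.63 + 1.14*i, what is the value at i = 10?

S_10 = 2.63 + 1.14*10 = 2.63 + 11.4 = 14.03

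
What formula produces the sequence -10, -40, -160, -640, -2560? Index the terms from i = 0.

Check ratios: -40 / -10 = 4.0
Common ratio r = 4.
First term a = -10.
Formula: S_i = -10 * 4^i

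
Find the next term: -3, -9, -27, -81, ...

Ratios: -9 / -3 = 3.0
This is a geometric sequence with common ratio r = 3.
Next term = -81 * 3 = -243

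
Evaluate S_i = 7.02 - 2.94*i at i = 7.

S_7 = 7.02 + -2.94*7 = 7.02 + -20.58 = -13.56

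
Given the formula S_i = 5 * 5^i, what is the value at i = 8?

S_8 = 5 * 5^8 = 5 * 390625 = 1953125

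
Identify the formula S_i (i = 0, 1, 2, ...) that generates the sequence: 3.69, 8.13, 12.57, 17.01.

Check differences: 8.13 - 3.69 = 4.44
12.57 - 8.13 = 4.44
Common difference d = 4.44.
First term a = 3.69.
Formula: S_i = 3.69 + 4.44*i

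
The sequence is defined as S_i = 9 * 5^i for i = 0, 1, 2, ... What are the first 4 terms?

This is a geometric sequence.
i=0: S_0 = 9 * 5^0 = 9
i=1: S_1 = 9 * 5^1 = 45
i=2: S_2 = 9 * 5^2 = 225
i=3: S_3 = 9 * 5^3 = 1125
The first 4 terms are: [9, 45, 225, 1125]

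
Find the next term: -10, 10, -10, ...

Ratios: 10 / -10 = -1.0
This is a geometric sequence with common ratio r = -1.
Next term = -10 * -1 = 10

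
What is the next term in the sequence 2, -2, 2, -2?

Ratios: -2 / 2 = -1.0
This is a geometric sequence with common ratio r = -1.
Next term = -2 * -1 = 2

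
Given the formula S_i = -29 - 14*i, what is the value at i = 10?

S_10 = -29 + -14*10 = -29 + -140 = -169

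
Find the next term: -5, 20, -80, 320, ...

Ratios: 20 / -5 = -4.0
This is a geometric sequence with common ratio r = -4.
Next term = 320 * -4 = -1280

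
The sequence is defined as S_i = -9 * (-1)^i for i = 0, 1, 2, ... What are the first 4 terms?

This is a geometric sequence.
i=0: S_0 = -9 * (-1)^0 = -9
i=1: S_1 = -9 * (-1)^1 = 9
i=2: S_2 = -9 * (-1)^2 = -9
i=3: S_3 = -9 * (-1)^3 = 9
The first 4 terms are: [-9, 9, -9, 9]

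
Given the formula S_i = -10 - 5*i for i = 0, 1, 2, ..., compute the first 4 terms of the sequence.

This is an arithmetic sequence.
i=0: S_0 = -10 + -5*0 = -10
i=1: S_1 = -10 + -5*1 = -15
i=2: S_2 = -10 + -5*2 = -20
i=3: S_3 = -10 + -5*3 = -25
The first 4 terms are: [-10, -15, -20, -25]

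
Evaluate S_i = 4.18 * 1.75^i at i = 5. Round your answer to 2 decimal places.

S_5 = 4.18 * 1.75^5 ≈ 4.18 * 16.4131 ≈ 68.61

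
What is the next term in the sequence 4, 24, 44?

Differences: 24 - 4 = 20
This is an arithmetic sequence with common difference d = 20.
Next term = 44 + 20 = 64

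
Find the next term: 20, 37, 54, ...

Differences: 37 - 20 = 17
This is an arithmetic sequence with common difference d = 17.
Next term = 54 + 17 = 71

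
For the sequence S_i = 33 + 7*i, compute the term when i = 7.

S_7 = 33 + 7*7 = 33 + 49 = 82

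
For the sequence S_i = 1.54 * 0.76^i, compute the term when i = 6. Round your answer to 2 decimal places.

S_6 = 1.54 * 0.76^6 ≈ 1.54 * 0.1927 ≈ 0.3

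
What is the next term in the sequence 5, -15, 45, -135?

Ratios: -15 / 5 = -3.0
This is a geometric sequence with common ratio r = -3.
Next term = -135 * -3 = 405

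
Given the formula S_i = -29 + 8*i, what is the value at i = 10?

S_10 = -29 + 8*10 = -29 + 80 = 51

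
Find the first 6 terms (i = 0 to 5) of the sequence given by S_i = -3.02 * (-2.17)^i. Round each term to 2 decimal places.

This is a geometric sequence.
i=0: S_0 = -3.02 * (-2.17)^0 = -3.02
i=1: S_1 = -3.02 * (-2.17)^1 ≈ 6.55
i=2: S_2 = -3.02 * (-2.17)^2 ≈ -14.22
i=3: S_3 = -3.02 * (-2.17)^3 ≈ 30.86
i=4: S_4 = -3.02 * (-2.17)^4 ≈ -66.96
i=5: S_5 = -3.02 * (-2.17)^5 ≈ 145.31
The first 6 terms are: [-3.02, 6.55, -14.22, 30.86, -66.96, 145.31]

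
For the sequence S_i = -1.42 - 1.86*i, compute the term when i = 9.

S_9 = -1.42 + -1.86*9 = -1.42 + -16.74 = -18.16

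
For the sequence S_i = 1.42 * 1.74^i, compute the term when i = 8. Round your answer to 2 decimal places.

S_8 = 1.42 * 1.74^8 ≈ 1.42 * 84.0222 ≈ 119.31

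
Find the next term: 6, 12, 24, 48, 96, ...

Ratios: 12 / 6 = 2.0
This is a geometric sequence with common ratio r = 2.
Next term = 96 * 2 = 192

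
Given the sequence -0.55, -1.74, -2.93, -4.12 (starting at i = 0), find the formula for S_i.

Check differences: -1.74 - -0.55 = -1.19
-2.93 - -1.74 = -1.19
Common difference d = -1.19.
First term a = -0.55.
Formula: S_i = -0.55 - 1.19*i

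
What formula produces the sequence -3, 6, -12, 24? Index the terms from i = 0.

Check ratios: 6 / -3 = -2.0
Common ratio r = -2.
First term a = -3.
Formula: S_i = -3 * (-2)^i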